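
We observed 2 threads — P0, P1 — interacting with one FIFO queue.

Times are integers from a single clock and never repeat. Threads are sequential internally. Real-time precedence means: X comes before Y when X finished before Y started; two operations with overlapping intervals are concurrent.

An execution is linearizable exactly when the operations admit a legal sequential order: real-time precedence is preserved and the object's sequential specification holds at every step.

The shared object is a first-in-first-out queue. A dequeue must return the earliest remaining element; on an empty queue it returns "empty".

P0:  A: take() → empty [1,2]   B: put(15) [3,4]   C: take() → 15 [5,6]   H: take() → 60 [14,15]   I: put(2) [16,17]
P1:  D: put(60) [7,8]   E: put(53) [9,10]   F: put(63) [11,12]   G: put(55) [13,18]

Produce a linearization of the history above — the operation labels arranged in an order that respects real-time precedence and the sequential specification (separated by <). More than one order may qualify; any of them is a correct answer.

A < B < C < D < E < F < G < H < I

1. A take() → empty, leaving queue <>
2. B put(15), leaving queue <15>
3. C take() → 15, leaving queue <>
4. D put(60), leaving queue <60>
5. E put(53), leaving queue <60,53>
6. F put(63), leaving queue <60,53,63>
7. G put(55), leaving queue <60,53,63,55>
8. H take() → 60, leaving queue <53,63,55>
9. I put(2), leaving queue <53,63,55,2>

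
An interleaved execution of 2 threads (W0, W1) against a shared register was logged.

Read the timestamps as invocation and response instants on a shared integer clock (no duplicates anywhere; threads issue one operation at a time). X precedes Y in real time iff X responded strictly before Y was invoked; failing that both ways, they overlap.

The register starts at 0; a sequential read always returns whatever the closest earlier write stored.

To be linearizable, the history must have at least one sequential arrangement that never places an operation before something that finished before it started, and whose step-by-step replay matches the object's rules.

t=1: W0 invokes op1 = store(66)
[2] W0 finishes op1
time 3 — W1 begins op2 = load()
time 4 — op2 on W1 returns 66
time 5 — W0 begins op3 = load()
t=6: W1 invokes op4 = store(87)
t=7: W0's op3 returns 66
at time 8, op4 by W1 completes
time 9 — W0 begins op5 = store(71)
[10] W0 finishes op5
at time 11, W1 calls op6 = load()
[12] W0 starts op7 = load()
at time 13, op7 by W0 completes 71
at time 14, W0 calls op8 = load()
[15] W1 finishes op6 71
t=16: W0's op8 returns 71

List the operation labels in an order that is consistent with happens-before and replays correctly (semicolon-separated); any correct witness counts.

op1; op2; op3; op4; op5; op6; op7; op8

after step 1 (op1 store(66)): value 66
after step 2 (op2 load() → 66): value 66
after step 3 (op3 load() → 66): value 66
after step 4 (op4 store(87)): value 87
after step 5 (op5 store(71)): value 71
after step 6 (op6 load() → 71): value 71
after step 7 (op7 load() → 71): value 71
after step 8 (op8 load() → 71): value 71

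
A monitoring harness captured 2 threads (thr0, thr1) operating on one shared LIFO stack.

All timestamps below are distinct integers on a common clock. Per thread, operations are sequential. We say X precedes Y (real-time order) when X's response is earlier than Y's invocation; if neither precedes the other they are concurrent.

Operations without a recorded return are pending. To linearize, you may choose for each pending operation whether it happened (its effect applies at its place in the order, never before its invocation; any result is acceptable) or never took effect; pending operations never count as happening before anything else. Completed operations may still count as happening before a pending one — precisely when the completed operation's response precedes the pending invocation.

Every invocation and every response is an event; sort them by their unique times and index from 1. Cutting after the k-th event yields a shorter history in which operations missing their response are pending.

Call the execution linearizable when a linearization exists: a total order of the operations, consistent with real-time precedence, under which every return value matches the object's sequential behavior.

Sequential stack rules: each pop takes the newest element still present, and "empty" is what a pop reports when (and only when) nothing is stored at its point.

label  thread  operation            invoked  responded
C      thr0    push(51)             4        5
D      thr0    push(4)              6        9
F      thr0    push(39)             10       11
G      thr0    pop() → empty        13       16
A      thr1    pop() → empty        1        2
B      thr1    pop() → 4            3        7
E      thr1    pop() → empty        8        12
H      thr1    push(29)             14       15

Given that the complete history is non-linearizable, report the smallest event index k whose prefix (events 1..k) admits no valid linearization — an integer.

12

events 1..11 are linearizable; a witness order is A, C, D, B, E, F:
1. A pop() → empty, leaving stack <>
2. C push(51), leaving stack <51>
3. D push(4), leaving stack <51,4>
4. B pop() → 4, leaving stack <51>
5. E pop() (pending, included), leaving stack <>
6. F push(39), leaving stack <39>
at event 12 (E's time-12 response) nothing linearizes any more
for example A, B, C, D, E, F fails at step 2: B pop() → 4 is not legal there
for example A, B, C, D, F, E fails at step 2: B pop() → 4 is not legal there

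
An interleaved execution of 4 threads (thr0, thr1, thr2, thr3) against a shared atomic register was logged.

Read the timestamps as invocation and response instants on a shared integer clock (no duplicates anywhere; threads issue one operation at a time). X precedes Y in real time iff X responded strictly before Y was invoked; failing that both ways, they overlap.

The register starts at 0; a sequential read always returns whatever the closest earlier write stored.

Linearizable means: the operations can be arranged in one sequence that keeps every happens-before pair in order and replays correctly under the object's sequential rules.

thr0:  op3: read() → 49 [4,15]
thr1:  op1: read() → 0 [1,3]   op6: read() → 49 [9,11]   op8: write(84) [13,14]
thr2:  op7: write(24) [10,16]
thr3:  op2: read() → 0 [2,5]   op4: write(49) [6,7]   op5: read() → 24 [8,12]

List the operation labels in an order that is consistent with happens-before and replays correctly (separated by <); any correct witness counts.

op1 < op2 < op4 < op3 < op6 < op7 < op5 < op8

after step 1 (op1 read() → 0): value 0
after step 2 (op2 read() → 0): value 0
after step 3 (op4 write(49)): value 49
after step 4 (op3 read() → 49): value 49
after step 5 (op6 read() → 49): value 49
after step 6 (op7 write(24)): value 24
after step 7 (op5 read() → 24): value 24
after step 8 (op8 write(84)): value 84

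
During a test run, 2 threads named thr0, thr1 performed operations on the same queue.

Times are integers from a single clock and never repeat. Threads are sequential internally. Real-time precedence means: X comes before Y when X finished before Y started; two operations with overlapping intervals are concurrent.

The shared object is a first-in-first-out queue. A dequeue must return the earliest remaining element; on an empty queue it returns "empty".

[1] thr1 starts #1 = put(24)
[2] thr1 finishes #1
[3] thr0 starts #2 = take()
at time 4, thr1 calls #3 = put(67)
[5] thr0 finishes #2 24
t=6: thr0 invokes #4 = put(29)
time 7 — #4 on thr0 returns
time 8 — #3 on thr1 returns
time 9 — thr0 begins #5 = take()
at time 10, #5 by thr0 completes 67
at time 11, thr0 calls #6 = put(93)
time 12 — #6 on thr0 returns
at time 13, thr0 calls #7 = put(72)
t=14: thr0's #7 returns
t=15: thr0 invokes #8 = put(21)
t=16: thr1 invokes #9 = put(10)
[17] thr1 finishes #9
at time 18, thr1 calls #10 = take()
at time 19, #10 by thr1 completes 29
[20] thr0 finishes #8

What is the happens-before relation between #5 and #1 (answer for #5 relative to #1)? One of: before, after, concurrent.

after

#5 spans [9,10], #1 spans [1,2]
resp(#1)=2 < inv(#5)=9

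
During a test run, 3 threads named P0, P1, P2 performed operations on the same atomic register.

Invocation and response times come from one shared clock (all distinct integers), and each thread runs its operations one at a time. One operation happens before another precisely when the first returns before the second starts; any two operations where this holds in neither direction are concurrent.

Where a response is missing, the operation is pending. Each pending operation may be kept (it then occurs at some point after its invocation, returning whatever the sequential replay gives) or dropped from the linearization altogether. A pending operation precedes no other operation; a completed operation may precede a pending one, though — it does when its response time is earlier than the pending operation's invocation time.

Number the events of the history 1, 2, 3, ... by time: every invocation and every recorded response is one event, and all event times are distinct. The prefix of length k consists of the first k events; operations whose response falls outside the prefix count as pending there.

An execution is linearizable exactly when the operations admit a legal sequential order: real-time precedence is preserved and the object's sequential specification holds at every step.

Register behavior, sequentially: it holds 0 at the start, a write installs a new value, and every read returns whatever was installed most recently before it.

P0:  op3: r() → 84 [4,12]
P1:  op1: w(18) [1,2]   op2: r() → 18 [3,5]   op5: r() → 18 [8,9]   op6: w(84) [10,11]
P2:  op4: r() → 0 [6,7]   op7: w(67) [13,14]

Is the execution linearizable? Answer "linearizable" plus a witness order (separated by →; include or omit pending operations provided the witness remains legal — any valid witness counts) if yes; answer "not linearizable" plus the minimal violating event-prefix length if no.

the violation lands at event 7, op4's response at time 7: events 1..6 linearize, events 1..7 do not
the completed operations (3 total) allow one real-time order; the atomic register replay rejects it
including or dropping the 1 pending operation (op3) in any combination fails
take op1, op2, op4 (pending dropped): step 3 already fails, because op4 r() → 0 cannot occur there

not linearizable — minimal violating prefix: 7 events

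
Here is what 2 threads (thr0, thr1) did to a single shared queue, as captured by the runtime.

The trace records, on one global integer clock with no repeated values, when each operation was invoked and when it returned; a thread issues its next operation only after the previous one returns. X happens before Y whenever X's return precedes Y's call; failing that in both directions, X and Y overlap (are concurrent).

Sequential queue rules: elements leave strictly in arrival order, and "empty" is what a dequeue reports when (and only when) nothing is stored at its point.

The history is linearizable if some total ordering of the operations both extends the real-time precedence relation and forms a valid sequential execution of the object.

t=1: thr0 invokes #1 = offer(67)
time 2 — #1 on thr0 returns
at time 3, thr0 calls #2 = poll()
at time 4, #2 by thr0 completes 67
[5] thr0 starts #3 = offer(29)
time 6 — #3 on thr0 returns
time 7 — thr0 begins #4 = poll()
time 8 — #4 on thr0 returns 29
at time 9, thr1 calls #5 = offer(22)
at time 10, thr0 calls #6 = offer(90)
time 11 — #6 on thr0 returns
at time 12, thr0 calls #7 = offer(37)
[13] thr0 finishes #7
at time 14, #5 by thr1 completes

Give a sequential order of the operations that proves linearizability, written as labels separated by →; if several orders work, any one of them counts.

#1 → #2 → #3 → #4 → #5 → #6 → #7

after step 1 (#1 offer(67)): queue <67>
after step 2 (#2 poll() → 67): queue <>
after step 3 (#3 offer(29)): queue <29>
after step 4 (#4 poll() → 29): queue <>
after step 5 (#5 offer(22)): queue <22>
after step 6 (#6 offer(90)): queue <22,90>
after step 7 (#7 offer(37)): queue <22,90,37>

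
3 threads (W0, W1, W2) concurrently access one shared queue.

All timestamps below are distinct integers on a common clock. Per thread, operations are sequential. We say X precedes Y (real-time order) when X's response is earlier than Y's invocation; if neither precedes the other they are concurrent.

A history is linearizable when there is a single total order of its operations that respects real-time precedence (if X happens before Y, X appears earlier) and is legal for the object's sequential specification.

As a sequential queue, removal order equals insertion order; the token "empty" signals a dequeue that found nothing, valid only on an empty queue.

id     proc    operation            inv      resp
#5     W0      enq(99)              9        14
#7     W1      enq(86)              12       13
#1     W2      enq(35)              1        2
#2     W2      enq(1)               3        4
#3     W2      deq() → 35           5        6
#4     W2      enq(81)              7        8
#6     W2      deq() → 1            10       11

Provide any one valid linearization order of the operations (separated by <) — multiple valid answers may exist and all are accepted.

#1 < #2 < #3 < #4 < #5 < #6 < #7

after step 1 (#1 enq(35)): queue <35>
after step 2 (#2 enq(1)): queue <35,1>
after step 3 (#3 deq() → 35): queue <1>
after step 4 (#4 enq(81)): queue <1,81>
after step 5 (#5 enq(99)): queue <1,81,99>
after step 6 (#6 deq() → 1): queue <81,99>
after step 7 (#7 enq(86)): queue <81,99,86>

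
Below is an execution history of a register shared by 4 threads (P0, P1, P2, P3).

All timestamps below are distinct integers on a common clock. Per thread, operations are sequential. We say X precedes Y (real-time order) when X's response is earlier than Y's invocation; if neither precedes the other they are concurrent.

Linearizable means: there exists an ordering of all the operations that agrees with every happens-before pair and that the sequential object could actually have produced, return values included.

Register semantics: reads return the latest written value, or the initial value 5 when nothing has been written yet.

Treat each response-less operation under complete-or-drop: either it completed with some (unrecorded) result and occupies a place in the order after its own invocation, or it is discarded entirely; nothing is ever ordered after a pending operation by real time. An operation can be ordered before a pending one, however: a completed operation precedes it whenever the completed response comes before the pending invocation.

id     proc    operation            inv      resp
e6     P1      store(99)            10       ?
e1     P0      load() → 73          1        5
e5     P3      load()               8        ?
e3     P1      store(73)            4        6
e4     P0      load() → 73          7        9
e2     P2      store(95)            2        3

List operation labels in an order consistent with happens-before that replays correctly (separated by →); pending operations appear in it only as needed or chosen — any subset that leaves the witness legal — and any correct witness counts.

e2 → e3 → e1 → e4

step 1: e2 store(95) — value 95
step 2: e3 store(73) — value 73
step 3: e1 load() → 73 — value 73
step 4: e4 load() → 73 — value 73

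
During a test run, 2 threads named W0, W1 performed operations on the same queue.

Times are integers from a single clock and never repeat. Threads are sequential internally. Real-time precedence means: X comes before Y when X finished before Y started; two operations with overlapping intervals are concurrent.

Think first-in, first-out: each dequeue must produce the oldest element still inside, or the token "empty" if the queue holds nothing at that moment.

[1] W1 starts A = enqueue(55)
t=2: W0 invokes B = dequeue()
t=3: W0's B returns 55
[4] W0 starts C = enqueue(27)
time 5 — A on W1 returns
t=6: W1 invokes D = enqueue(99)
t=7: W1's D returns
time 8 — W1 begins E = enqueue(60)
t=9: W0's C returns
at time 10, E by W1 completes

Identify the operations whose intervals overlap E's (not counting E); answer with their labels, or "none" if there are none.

concurrent with E ([8,10]): every op whose interval crosses 8..10
A [1,5]: before
B [2,3]: before
C [4,9]: concurrent
D [6,7]: before

C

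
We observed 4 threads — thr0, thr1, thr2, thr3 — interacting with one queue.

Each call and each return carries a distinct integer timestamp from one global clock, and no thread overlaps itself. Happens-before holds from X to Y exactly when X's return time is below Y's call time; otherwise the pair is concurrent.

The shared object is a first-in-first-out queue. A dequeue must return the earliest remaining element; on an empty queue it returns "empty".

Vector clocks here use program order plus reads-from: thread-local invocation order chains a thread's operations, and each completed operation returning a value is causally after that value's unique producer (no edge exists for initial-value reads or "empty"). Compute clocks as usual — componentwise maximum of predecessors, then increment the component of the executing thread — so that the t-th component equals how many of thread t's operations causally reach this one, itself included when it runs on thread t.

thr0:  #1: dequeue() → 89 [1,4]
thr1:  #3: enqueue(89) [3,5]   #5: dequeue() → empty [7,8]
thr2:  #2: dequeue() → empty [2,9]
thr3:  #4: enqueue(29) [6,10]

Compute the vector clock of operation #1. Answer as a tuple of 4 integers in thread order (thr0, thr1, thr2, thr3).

#4 (invocation 6): nothing precedes it; thr3's component alone gives (0, 0, 0, 1)
#2 (invocation 2): nothing precedes it; thr2's component alone gives (0, 0, 1, 0)
#3 (invocation 3): nothing precedes it; thr1's component alone gives (0, 1, 0, 0)
merge at #5 (invoked 7): VC(#3)=(0, 1, 0, 0), own-thread bump on thr1 → (0, 2, 0, 0)
merge at #1 (invoked 1): VC(#3)=(0, 1, 0, 0), own-thread bump on thr0 → (1, 1, 0, 0)
target: VC(#1) = (1, 1, 0, 0)

(1, 1, 0, 0)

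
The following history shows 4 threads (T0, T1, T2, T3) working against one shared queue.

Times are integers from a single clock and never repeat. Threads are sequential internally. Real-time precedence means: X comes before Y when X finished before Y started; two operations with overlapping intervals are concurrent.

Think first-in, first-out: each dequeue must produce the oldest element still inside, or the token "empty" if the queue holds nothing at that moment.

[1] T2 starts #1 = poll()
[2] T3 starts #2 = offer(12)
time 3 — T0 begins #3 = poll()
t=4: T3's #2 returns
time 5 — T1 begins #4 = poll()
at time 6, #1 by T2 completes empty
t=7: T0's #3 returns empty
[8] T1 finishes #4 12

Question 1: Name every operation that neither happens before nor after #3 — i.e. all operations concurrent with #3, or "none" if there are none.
Answer: #1, #2, #4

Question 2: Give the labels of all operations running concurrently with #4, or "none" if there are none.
Answer: #1, #3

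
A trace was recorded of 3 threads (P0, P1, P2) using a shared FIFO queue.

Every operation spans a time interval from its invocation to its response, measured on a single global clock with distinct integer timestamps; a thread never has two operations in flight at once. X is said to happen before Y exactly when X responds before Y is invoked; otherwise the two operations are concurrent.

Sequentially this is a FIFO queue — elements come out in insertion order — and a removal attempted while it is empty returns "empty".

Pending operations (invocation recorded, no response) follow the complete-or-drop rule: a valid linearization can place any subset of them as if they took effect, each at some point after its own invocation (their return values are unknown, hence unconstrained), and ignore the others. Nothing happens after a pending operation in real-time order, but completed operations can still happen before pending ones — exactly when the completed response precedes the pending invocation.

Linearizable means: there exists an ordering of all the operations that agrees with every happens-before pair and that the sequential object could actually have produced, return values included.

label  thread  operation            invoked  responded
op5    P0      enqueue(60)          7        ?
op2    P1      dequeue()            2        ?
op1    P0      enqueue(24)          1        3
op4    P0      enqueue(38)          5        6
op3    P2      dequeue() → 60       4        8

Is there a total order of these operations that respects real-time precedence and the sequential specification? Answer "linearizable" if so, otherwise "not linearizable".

through event 7 a valid linearization exists; event 8 (op3 responding at time 8) ends that
real-time-consistent orders of the 3 completed operations: 2 — all fail the FIFO queue replay
including or dropping the 2 pending operations (op2, op5) in any combination fails
e.g. op1, op3, op4 (pending dropped): illegal at step 2, since op3 dequeue() → 60 cannot apply there
e.g. op1, op4, op3 (pending dropped): illegal at step 3, since op3 dequeue() → 60 cannot apply there

not linearizable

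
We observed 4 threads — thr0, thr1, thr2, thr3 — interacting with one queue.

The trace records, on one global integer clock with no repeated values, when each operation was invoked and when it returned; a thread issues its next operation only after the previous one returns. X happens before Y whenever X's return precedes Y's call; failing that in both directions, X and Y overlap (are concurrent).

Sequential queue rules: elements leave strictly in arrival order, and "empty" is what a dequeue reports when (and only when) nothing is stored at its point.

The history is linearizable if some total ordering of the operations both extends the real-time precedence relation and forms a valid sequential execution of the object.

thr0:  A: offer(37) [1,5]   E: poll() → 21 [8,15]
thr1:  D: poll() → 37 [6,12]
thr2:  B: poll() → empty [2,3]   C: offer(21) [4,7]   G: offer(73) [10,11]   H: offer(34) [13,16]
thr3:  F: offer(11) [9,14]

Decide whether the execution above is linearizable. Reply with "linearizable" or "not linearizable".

witness order: B, A, C, D, E, F, G, H
after step 1 (B poll() → empty): queue <>
after step 2 (A offer(37)): queue <37>
after step 3 (C offer(21)): queue <37,21>
after step 4 (D poll() → 37): queue <21>
after step 5 (E poll() → 21): queue <>
after step 6 (F offer(11)): queue <11>
after step 7 (G offer(73)): queue <11,73>
after step 8 (H offer(34)): queue <11,73,34>

linearizable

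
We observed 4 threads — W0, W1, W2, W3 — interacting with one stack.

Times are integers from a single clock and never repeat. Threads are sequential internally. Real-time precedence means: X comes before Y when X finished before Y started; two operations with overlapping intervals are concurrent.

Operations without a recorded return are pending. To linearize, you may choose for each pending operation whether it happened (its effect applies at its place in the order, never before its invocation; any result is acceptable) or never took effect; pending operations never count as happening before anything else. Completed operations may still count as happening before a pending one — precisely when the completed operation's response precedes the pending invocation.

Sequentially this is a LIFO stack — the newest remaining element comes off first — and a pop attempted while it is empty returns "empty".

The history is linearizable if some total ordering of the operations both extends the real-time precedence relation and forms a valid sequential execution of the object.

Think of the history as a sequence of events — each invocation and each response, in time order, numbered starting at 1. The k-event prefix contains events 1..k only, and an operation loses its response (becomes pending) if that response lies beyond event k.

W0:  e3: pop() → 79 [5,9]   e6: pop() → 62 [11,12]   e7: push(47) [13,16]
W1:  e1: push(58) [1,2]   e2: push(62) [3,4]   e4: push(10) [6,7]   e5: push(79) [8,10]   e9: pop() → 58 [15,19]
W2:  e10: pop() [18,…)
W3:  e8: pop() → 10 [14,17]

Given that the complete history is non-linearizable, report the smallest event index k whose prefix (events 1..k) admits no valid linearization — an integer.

12

a valid linearization of events 1..11 exists, for instance e1, e2, e4, e5, e3:
after step 1 (e1 push(58)): stack <58>
after step 2 (e2 push(62)): stack <58,62>
after step 3 (e4 push(10)): stack <58,62,10>
after step 4 (e5 push(79)): stack <58,62,10,79>
after step 5 (e3 pop() → 79): stack <58,62,10>
include event 12 — e6 responding at 12 — and every candidate order breaks
sample order e1, e2, e3, e4, e5, e6 stalls at step 3 — e3 pop() → 79 has no legal effect
sample order e1, e2, e4, e3, e5, e6 stalls at step 4 — e3 pop() → 79 has no legal effect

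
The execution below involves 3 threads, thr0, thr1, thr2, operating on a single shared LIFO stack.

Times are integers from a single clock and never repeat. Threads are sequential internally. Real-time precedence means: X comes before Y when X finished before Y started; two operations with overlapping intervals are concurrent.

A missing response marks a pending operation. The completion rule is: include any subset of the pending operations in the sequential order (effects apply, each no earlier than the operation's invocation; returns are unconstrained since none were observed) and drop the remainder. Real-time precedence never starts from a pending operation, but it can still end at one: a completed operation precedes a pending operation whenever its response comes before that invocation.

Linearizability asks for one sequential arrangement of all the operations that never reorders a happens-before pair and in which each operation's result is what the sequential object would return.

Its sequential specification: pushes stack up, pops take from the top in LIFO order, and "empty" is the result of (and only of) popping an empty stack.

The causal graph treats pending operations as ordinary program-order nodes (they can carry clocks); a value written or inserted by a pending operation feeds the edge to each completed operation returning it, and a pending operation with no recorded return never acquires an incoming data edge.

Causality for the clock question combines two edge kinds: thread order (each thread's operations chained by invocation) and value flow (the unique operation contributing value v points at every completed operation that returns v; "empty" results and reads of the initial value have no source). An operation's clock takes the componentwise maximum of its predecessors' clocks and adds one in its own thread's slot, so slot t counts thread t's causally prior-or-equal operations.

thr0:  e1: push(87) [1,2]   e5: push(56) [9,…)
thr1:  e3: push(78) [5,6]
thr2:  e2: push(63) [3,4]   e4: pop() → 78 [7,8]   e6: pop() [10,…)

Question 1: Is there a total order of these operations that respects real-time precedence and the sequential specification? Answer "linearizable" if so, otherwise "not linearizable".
linearizable

a witness: e1, e2, e3, e4
after step 1 (e1 push(87)): stack <87>
after step 2 (e2 push(63)): stack <87,63>
after step 3 (e3 push(78)): stack <87,63,78>
after step 4 (e4 pop() → 78): stack <87,63>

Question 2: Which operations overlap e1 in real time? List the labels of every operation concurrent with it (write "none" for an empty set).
none

overlap test against e1 [1,2]: concurrent iff the interval meets 1..2
e2 [3,4]: after
e3 [5,6]: after
e4 [7,8]: after
e5 [9,…): after
e6 [10,…): after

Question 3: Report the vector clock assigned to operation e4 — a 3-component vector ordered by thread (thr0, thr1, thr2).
(0, 1, 2)

VC(e2, invoked at 3): no causal predecessors; +1 on thr2 → (0, 0, 1)
VC(e3, invoked at 5): no causal predecessors; +1 on thr1 → (0, 1, 0)
VC(e1, invoked at 1): no causal predecessors; +1 on thr0 → (1, 0, 0)
merge at e5 (invoked 9): VC(e1)=(1, 0, 0), own-thread bump on thr0 → (2, 0, 0)
merge at e4 (invoked 7): VC(e2)=(0, 0, 1), VC(e3)=(0, 1, 0), own-thread bump on thr2 → (0, 1, 2)
merge at e6 (invoked 10): VC(e4)=(0, 1, 2), own-thread bump on thr2 → (0, 1, 3)
target: VC(e4) = (0, 1, 2)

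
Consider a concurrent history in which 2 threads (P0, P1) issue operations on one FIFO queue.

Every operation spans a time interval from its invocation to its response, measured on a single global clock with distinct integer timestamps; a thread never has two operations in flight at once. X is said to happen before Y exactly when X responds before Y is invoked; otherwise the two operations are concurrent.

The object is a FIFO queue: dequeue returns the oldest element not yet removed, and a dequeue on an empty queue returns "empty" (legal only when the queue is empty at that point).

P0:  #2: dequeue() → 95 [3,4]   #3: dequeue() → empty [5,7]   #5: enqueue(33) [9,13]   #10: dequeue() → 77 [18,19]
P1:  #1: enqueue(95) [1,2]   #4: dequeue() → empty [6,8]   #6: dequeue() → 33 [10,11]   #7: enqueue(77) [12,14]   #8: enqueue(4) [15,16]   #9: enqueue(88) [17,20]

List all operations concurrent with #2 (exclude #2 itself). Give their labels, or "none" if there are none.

#2 spans [3,4]: anything still running between times 3 and 4 counts as concurrent
#1 [1,2]: before
#3 [5,7]: after
#4 [6,8]: after
#5 [9,13]: after
#6 [10,11]: after
#7 [12,14]: after
#8 [15,16]: after
#9 [17,20]: after
#10 [18,19]: after

none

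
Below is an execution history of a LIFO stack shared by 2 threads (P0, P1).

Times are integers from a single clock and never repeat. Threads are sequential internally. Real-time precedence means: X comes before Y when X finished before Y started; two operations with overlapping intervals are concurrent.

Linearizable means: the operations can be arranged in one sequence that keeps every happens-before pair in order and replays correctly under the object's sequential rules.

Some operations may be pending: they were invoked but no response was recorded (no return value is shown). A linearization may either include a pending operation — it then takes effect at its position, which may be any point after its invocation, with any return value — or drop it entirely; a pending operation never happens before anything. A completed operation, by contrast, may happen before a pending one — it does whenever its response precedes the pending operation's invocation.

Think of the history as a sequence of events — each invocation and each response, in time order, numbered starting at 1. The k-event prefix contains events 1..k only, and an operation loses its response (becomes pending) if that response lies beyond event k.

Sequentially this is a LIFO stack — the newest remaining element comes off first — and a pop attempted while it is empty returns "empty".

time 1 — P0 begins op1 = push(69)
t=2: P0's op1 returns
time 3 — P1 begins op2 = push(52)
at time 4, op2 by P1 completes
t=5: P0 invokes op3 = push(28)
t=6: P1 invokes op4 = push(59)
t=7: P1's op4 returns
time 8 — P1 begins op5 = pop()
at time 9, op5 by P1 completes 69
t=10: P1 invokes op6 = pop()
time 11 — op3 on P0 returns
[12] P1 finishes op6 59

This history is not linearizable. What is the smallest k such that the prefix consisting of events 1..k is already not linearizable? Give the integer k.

events 1..8 are linearizable; a witness order is op1, op2, op3, op4:
step 1: op1 push(69) — stack <69>
step 2: op2 push(52) — stack <69,52>
step 3: op3 push(28) (pending, included) — stack <69,52,28>
step 4: op4 push(59) — stack <69,52,28,59>
with event 9 included (op5 responding at time 9), all real-time-consistent orders fail
including or dropping the 1 pending operation (op3) in any combination fails
e.g. op1, op2, op4, op5 (pending dropped): illegal at step 4, since op5 pop() → 69 cannot apply there

9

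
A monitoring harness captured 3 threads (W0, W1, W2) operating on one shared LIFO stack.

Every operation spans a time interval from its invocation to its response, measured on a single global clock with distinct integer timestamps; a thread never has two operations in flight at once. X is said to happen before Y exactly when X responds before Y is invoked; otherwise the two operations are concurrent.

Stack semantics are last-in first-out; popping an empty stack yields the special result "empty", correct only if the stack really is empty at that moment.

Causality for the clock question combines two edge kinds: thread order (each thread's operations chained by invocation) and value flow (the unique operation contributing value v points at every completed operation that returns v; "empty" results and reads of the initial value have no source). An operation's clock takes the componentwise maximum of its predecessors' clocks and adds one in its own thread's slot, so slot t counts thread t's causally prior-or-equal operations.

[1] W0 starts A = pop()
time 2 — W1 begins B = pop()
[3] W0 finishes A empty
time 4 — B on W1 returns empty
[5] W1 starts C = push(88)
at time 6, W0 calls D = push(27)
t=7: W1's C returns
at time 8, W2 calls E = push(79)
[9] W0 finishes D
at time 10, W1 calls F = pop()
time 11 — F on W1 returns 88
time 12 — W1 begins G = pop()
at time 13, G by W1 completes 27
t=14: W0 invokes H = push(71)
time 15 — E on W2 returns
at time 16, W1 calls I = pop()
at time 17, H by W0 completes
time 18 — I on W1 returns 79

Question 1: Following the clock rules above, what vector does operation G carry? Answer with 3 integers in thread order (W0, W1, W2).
Answer: (2, 4, 0)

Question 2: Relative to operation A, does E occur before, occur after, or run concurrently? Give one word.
Answer: after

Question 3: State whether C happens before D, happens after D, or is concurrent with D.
Answer: concurrent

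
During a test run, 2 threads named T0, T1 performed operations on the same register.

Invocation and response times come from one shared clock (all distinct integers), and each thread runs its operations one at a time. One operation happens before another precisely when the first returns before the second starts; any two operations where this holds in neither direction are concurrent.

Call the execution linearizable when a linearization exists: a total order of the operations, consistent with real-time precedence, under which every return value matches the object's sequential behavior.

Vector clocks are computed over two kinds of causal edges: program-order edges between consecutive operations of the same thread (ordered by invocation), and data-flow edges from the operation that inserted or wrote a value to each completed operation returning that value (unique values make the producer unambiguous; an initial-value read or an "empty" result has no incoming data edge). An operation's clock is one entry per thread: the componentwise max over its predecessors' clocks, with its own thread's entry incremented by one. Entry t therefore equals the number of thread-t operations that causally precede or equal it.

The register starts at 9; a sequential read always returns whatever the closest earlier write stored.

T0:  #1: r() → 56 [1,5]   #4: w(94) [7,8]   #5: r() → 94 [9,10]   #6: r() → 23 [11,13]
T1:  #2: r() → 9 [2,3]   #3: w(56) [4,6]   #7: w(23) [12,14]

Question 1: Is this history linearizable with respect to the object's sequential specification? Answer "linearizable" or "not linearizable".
linearizable

a witness: #2, #3, #1, #4, #5, #7, #6
1. #2 r() → 9, leaving value 9
2. #3 w(56), leaving value 56
3. #1 r() → 56, leaving value 56
4. #4 w(94), leaving value 94
5. #5 r() → 94, leaving value 94
6. #7 w(23), leaving value 23
7. #6 r() → 23, leaving value 23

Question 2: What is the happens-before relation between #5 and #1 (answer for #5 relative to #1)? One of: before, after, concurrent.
Answer: after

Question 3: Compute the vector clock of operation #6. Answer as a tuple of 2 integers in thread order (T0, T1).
Answer: (4, 3)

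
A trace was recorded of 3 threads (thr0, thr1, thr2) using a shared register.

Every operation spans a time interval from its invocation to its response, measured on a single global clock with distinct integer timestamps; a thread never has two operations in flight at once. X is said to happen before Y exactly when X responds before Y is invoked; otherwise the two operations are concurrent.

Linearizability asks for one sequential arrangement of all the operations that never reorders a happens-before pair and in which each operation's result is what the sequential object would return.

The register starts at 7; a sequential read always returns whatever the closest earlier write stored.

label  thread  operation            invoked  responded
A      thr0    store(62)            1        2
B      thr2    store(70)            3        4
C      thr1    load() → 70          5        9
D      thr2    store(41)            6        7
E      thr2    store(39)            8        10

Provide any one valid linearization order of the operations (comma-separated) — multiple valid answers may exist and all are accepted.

A, B, C, D, E

step 1: A store(62) — value 62
step 2: B store(70) — value 70
step 3: C load() → 70 — value 70
step 4: D store(41) — value 41
step 5: E store(39) — value 39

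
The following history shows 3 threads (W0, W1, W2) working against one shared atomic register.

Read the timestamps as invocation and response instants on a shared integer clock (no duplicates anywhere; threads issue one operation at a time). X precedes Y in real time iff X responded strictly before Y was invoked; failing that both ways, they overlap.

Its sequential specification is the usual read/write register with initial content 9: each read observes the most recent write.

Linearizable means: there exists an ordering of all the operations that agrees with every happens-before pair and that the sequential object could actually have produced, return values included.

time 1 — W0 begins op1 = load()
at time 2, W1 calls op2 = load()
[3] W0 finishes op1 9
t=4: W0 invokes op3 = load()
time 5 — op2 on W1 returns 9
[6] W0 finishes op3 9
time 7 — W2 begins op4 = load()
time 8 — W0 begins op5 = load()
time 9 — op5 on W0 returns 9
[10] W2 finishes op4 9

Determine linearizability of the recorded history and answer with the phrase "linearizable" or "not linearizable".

witness order: op1, op2, op3, op4, op5
1. op1 load() → 9, leaving value 9
2. op2 load() → 9, leaving value 9
3. op3 load() → 9, leaving value 9
4. op4 load() → 9, leaving value 9
5. op5 load() → 9, leaving value 9

linearizable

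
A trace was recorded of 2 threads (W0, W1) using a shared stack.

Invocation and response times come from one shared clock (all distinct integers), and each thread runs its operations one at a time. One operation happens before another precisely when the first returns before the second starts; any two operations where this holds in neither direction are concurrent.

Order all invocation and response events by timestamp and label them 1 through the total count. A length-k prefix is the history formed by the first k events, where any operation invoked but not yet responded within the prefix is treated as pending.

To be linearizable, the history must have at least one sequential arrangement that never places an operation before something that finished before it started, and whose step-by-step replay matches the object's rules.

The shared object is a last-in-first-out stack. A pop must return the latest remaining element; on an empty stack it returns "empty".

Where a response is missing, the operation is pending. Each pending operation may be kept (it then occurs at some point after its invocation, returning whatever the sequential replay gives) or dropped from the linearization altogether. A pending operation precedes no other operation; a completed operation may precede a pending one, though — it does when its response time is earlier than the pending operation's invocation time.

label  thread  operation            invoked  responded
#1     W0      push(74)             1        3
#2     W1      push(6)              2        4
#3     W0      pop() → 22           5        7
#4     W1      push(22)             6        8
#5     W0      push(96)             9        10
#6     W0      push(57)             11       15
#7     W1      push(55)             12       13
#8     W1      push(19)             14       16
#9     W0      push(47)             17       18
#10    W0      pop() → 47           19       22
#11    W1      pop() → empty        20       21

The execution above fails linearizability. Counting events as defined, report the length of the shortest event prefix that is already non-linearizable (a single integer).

21

events 1..20 are linearizable, e.g. via #1, #2, #4, #3, #5, #6, #7, #8, #9:
after step 1 (#1 push(74)): stack <74>
after step 2 (#2 push(6)): stack <74,6>
after step 3 (#4 push(22)): stack <74,6,22>
after step 4 (#3 pop() → 22): stack <74,6>
after step 5 (#5 push(96)): stack <74,6,96>
after step 6 (#6 push(57)): stack <74,6,96,57>
after step 7 (#7 push(55)): stack <74,6,96,57,55>
after step 8 (#8 push(19)): stack <74,6,96,57,55,19>
after step 9 (#9 push(47)): stack <74,6,96,57,55,19,47>
once event 21 joins (#11's response, time 21), exhaustive search finds no witness
no completion choice of the 1 pending operation (#10) rescues it — every subset was tried
sample order #1, #2, #3, #4, #5, #6, #7, #8, #9, #11 (pending dropped) stalls at step 3 — #3 pop() → 22 has no legal effect
sample order #1, #2, #3, #4, #5, #7, #6, #8, #9, #11 (pending dropped) stalls at step 3 — #3 pop() → 22 has no legal effect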